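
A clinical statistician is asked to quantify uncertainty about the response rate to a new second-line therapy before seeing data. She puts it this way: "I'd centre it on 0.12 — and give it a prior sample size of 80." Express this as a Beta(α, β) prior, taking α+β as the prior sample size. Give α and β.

Under the effective-sample-size interpretation, Beta(α, β) has prior mean α/(α+β) and prior sample size α+β.
So α+β = 80 and α/(α+β) = 0.12, giving α = 0.12·80 = 9.6 and β = 80 − 9.6 = 70.4.

α = 9.6, β = 70.4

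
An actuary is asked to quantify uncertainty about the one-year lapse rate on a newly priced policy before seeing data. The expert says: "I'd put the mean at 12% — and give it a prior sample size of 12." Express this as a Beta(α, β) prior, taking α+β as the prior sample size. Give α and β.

Under the effective-sample-size interpretation, Beta(α, β) has prior mean α/(α+β) and prior sample size α+β.
So α+β = 12 and α/(α+β) = 0.12, giving α = 0.12·12 = 1.44 and β = 12 − 1.44 = 10.56.

α = 1.44, β = 10.56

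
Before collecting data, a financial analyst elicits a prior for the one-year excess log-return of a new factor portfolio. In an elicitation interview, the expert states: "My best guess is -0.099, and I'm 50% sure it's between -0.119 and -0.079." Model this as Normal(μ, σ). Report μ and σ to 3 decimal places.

A symmetric 50% interval runs μ ± z·σ with z = 0.6745.
Half-width = 0.02, so σ = 0.02/0.6745 = 0.030.
μ is the stated best guess, -0.099.

μ = -0.099, σ = 0.030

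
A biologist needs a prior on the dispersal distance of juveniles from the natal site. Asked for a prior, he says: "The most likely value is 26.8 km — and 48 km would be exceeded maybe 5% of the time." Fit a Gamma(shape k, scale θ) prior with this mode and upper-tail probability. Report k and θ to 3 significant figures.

k ≈ 9.21, θ ≈ 3.27

Gamma(k,θ) with k>1 has mode (k−1)θ, so θ = 26.8/(k−1).
Need P(X < 48) = 0.95 with θ tied to k this way. Start at k = 2, θ = 26.8: P(X<48) ≈ 0.534.
Too low — raise k to concentrate. Iterating converges to k ≈ 9.21.
Then θ = 26.8/(9.21−1) ≈ 3.27.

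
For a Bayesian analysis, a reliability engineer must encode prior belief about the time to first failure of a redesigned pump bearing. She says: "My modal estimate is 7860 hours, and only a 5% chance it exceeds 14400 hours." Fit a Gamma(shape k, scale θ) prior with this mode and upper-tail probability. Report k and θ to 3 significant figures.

Gamma(k,θ) with k>1 has mode (k−1)θ, so θ = 7860/(k−1).
Need P(X < 14400) = 0.95 with θ tied to k this way. Start at k = 2, θ = 7860: P(X<14400) ≈ 0.547.
Too low — raise k to concentrate. Iterating converges to k ≈ 8.6.
Then θ = 7860/(8.6−1) ≈ 1030.

k ≈ 8.6, θ ≈ 1030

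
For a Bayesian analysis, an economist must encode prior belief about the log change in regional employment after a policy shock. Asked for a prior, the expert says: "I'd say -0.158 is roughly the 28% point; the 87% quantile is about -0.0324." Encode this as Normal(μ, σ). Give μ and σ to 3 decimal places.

For Normal(μ,σ), the p-quantile is μ + z_p·σ. Here z_{0.28} = -0.5828, z_{0.87} = 1.126.
So -0.158 = μ − 0.5828σ and -0.0324 = μ + 1.126σ.
Subtracting: σ = (-0.0324 − -0.158)/(1.126 − (-0.5828)) = 0.073.
Then μ = -0.158 − (-0.5828)·0.073 = -0.115.

μ = -0.115, σ = 0.073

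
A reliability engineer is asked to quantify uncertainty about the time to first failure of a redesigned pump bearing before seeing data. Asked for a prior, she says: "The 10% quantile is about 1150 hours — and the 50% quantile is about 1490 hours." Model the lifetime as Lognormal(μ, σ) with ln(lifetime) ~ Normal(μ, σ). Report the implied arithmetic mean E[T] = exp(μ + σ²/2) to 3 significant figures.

If T ~ Lognormal(μ,σ) then ln T ~ Normal(μ,σ), so the p-quantile of ln T is μ + z_p·σ.
ln(1150) = 7.048 and ln(1490) = 7.307; z_{0.1} = -1.282, z_{0.5} = 0.
σ = (7.307 − 7.048)/(0 − (-1.282)) = 0.202.
μ = 7.048 − (-1.282)·0.202 = 7.307.
E[T] = exp(μ + σ²/2) = exp(7.307 + 0.0204) = 1520 hours.

E[T] ≈ 1520 hours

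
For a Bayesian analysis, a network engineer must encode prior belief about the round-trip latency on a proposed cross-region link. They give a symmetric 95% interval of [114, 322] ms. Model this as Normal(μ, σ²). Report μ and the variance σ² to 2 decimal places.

μ = 218.00, σ² = 2815.60

A symmetric 95% interval runs μ ± z·σ with z = 1.96.
Half-width = 104, so σ = 104/1.96 = 53.062 and σ² = 2815.60.
μ is the interval midpoint, 218.00.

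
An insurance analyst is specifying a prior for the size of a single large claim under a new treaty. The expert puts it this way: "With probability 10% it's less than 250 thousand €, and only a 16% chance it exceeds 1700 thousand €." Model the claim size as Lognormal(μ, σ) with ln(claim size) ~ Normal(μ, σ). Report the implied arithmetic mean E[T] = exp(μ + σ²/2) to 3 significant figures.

If T ~ Lognormal(μ,σ) then ln T ~ Normal(μ,σ), so the p-quantile of ln T is μ + z_p·σ.
ln(250) = 5.521 and ln(1700) = 7.438; z_{0.1} = -1.282, z_{0.84} = 0.9945.
σ = (7.438 − 5.521)/(0.9945 − (-1.282)) = 0.842.
μ = 5.521 − (-1.282)·0.842 = 6.601.
E[T] = exp(μ + σ²/2) = exp(6.601 + 0.3547) = 1050 thousand €.

E[T] ≈ 1050 thousand €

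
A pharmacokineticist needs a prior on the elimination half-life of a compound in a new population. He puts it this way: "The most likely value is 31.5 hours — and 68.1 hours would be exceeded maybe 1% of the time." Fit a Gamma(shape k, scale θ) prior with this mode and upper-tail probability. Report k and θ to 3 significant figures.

Gamma(k,θ) with k>1 has mode (k−1)θ, so θ = 31.5/(k−1).
Need P(X < 68.1) = 0.99 with θ tied to k this way. Start at k = 2, θ = 31.5: P(X<68.1) ≈ 0.636.
Too low — raise k to concentrate. Iterating converges to k ≈ 9.14.
Then θ = 31.5/(9.14−1) ≈ 3.87.

k ≈ 9.14, θ ≈ 3.87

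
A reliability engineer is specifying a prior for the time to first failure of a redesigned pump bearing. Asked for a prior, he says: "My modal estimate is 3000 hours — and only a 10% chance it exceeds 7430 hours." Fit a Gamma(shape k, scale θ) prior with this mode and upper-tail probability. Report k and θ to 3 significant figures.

Gamma(k,θ) with k>1 has mode (k−1)θ, so θ = 3000/(k−1).
Need P(X < 7430) = 0.9 with θ tied to k this way. Start at k = 2, θ = 3000: P(X<7430) ≈ 0.708.
Too low — raise k to concentrate. Iterating converges to k ≈ 3.34.
Then θ = 3000/(3.34−1) ≈ 1280.

k ≈ 3.34, θ ≈ 1280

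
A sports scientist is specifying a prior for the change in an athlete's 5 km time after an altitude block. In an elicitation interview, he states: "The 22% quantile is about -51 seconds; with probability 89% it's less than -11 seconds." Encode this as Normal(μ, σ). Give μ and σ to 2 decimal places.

μ = -35.55, σ = 20.01

For Normal(μ,σ), the p-quantile is μ + z_p·σ. Here z_{0.22} = -0.7722, z_{0.89} = 1.227.
So -51 = μ − 0.7722σ and -11 = μ + 1.227σ.
Subtracting: σ = (-11 − -51)/(1.227 − (-0.7722)) = 20.01.
Then μ = -51 − (-0.7722)·20.01 = -35.55.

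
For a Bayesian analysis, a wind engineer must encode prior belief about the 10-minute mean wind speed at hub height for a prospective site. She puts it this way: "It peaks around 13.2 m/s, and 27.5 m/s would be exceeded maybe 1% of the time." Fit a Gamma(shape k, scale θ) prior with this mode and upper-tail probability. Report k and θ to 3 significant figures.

Gamma(k,θ) with k>1 has mode (k−1)θ, so θ = 13.2/(k−1).
Need P(X < 27.5) = 0.99 with θ tied to k this way. Start at k = 2, θ = 13.2: P(X<27.5) ≈ 0.616.
Too low — raise k to concentrate. Iterating converges to k ≈ 10.
Then θ = 13.2/(10−1) ≈ 1.46.

k ≈ 10, θ ≈ 1.46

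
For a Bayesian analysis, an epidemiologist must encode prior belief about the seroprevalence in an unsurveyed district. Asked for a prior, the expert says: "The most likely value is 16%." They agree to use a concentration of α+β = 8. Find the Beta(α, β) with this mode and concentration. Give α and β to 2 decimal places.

For α,β > 1 the Beta mode is (α−1)/(α+β−2). With α+β = 8, the mode is (α−1)/6.
Set (α−1)/6 = 0.16 → α = 1 + 0.16·6 = 1.96.
β = 8 − α = 6.04.

α = 1.96, β = 6.04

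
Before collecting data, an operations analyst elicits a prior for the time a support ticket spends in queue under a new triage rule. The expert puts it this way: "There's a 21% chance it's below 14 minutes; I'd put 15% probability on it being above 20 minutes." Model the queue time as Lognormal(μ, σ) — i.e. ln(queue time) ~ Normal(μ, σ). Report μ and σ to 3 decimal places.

μ ≈ 2.795, σ ≈ 0.194

If T ~ Lognormal(μ,σ) then ln T ~ Normal(μ,σ), so the p-quantile of ln T is μ + z_p·σ.
ln(14) = 2.639 and ln(20) = 2.996; z_{0.21} = -0.8064, z_{0.85} = 1.036.
σ = (2.996 − 2.639)/(1.036 − (-0.8064)) = 0.194.
μ = 2.639 − (-0.8064)·0.194 = 2.795.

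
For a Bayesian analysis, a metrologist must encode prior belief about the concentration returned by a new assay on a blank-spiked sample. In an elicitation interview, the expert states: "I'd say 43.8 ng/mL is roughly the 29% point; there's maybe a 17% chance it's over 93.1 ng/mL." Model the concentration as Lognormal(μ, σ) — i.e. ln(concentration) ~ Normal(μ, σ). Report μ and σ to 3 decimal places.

μ ≈ 4.056, σ ≈ 0.500

If T ~ Lognormal(μ,σ) then ln T ~ Normal(μ,σ), so the p-quantile of ln T is μ + z_p·σ.
ln(43.8) = 3.78 and ln(93.1) = 4.534; z_{0.29} = -0.5534, z_{0.83} = 0.9542.
σ = (4.534 − 3.78)/(0.9542 − (-0.5534)) = 0.500.
μ = 3.78 − (-0.5534)·0.500 = 4.056.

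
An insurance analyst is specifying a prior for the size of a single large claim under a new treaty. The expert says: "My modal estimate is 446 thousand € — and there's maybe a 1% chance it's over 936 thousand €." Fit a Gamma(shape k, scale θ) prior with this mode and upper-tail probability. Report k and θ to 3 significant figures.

Gamma(k,θ) with k>1 has mode (k−1)θ, so θ = 446/(k−1).
Need P(X < 936) = 0.99 with θ tied to k this way. Start at k = 2, θ = 446: P(X<936) ≈ 0.620.
Too low — raise k to concentrate. Iterating converges to k ≈ 9.86.
Then θ = 446/(9.86−1) ≈ 50.4.

k ≈ 9.86, θ ≈ 50.4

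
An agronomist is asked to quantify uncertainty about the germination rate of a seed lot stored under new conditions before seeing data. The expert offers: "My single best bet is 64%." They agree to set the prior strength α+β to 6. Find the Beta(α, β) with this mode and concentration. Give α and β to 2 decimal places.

α = 3.56, β = 2.44

For α,β > 1 the Beta mode is (α−1)/(α+β−2). With α+β = 6, the mode is (α−1)/4.
Set (α−1)/4 = 0.64 → α = 1 + 0.64·4 = 3.56.
β = 6 − α = 2.44.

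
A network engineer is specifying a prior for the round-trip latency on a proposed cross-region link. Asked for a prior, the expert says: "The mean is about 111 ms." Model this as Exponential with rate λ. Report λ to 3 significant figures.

λ ≈ 0.00901

Exponential mean = 1/λ, so λ = 1/111.0 = 0.00901.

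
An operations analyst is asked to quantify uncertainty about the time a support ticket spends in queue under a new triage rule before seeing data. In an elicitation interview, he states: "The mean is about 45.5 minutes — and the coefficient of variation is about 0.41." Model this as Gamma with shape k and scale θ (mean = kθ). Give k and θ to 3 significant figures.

k ≈ 5.95, θ ≈ 7.65

For Gamma(k, scale θ): mean = kθ, variance = kθ², so CV = 1/√k.
CV = 0.41, hence k = 1/CV² = 5.95.
Then θ = mean/k = 45.5/5.95 = 7.65.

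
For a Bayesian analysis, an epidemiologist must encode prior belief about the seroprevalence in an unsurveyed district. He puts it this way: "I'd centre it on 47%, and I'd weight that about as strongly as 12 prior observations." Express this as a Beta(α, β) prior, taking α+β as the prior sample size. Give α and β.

Under the effective-sample-size interpretation, Beta(α, β) has prior mean α/(α+β) and prior sample size α+β.
So α+β = 12 and α/(α+β) = 0.47, giving α = 0.47·12 = 5.64 and β = 12 − 5.64 = 6.36.

α = 5.64, β = 6.36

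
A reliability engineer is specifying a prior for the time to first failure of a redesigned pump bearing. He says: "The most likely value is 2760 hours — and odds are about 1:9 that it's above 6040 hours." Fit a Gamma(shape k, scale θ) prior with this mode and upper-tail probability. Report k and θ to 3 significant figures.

Gamma(k,θ) with k>1 has mode (k−1)θ, so θ = 2760/(k−1).
Need P(X < 6040) = 0.9 with θ tied to k this way. Start at k = 2, θ = 2760: P(X<6040) ≈ 0.643.
Too low — raise k to concentrate. Iterating converges to k ≈ 4.13.
Then θ = 2760/(4.13−1) ≈ 881.

k ≈ 4.13, θ ≈ 881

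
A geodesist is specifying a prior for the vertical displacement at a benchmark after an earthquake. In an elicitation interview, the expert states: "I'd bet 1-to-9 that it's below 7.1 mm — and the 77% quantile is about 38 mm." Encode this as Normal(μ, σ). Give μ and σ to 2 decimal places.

μ = 26.70, σ = 15.29

For Normal(μ,σ), the p-quantile is μ + z_p·σ. Here z_{0.1} = -1.282, z_{0.77} = 0.7388.
So 7.1 = μ − 1.282σ and 38 = μ + 0.7388σ.
Subtracting: σ = (38 − 7.1)/(0.7388 − (-1.282)) = 15.29.
Then μ = 7.1 − (-1.282)·15.29 = 26.70.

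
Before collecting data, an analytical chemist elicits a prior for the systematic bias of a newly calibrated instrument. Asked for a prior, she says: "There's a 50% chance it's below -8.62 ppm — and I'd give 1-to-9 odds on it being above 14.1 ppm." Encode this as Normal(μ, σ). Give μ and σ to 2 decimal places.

For Normal(μ,σ), the p-quantile is μ + z_p·σ. Here z_{0.5} = 0, z_{0.9} = 1.282.
So -8.62 = μ + 0σ and 14.1 = μ + 1.282σ.
Subtracting: σ = (14.1 − -8.62)/(1.282 − (0)) = 17.73.
Then μ = -8.62 − (0)·17.73 = -8.62.

μ = -8.62, σ = 17.73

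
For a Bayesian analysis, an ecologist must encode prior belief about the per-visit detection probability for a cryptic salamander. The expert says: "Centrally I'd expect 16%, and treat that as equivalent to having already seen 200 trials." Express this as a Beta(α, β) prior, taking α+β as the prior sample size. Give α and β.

α = 32, β = 168

Under the effective-sample-size interpretation, Beta(α, β) has prior mean α/(α+β) and prior sample size α+β.
So α+β = 200 and α/(α+β) = 0.16, giving α = 0.16·200 = 32 and β = 200 − 32 = 168.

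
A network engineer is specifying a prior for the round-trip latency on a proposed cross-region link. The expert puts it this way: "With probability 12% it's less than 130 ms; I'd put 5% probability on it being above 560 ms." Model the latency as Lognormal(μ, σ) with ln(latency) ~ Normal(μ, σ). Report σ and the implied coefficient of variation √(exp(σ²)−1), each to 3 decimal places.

σ ≈ 0.518, CV ≈ 0.555

If T ~ Lognormal(μ,σ) then ln T ~ Normal(μ,σ), so the p-quantile of ln T is μ + z_p·σ.
ln(130) = 4.868 and ln(560) = 6.328; z_{0.12} = -1.175, z_{0.95} = 1.645.
σ = (6.328 − 4.868)/(1.645 − (-1.175)) = 0.518.
μ = 4.868 − (-1.175)·0.518 = 5.476.
CV = √(exp(σ²)−1) = √(exp(0.2682)−1) = 0.555.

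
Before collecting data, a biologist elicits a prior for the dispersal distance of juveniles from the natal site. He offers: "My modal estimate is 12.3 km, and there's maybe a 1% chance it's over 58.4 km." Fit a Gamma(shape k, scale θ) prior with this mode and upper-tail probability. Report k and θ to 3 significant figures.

k ≈ 2.64, θ ≈ 7.5

Gamma(k,θ) with k>1 has mode (k−1)θ, so θ = 12.3/(k−1).
Need P(X < 58.4) = 0.99 with θ tied to k this way. Start at k = 2, θ = 12.3: P(X<58.4) ≈ 0.950.
Too low — raise k to concentrate. Iterating converges to k ≈ 2.64.
Then θ = 12.3/(2.64−1) ≈ 7.5.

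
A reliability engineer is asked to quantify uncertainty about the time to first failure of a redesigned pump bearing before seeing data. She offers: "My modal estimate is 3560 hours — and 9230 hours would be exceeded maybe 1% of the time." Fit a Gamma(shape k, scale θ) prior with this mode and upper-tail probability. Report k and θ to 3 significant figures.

Gamma(k,θ) with k>1 has mode (k−1)θ, so θ = 3560/(k−1).
Need P(X < 9230) = 0.99 with θ tied to k this way. Start at k = 2, θ = 3560: P(X<9230) ≈ 0.731.
Too low — raise k to concentrate. Iterating converges to k ≈ 6.13.
Then θ = 3560/(6.13−1) ≈ 694.

k ≈ 6.13, θ ≈ 694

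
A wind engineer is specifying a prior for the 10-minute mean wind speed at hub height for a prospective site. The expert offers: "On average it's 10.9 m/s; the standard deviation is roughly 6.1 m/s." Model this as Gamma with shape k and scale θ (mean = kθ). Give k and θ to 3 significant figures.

k ≈ 3.19, θ ≈ 3.41

For Gamma(k, scale θ): mean = kθ, variance = kθ², so CV = 1/√k.
CV = SD/mean = 6.1/10.9 = 0.5596, hence k = 1/CV² = 3.19.
Then θ = mean/k = 10.9/3.19 = 3.41.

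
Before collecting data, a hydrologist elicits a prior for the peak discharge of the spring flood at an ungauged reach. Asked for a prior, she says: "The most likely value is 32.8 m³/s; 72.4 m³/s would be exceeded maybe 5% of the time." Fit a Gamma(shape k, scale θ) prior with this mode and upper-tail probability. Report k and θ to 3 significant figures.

Gamma(k,θ) with k>1 has mode (k−1)θ, so θ = 32.8/(k−1).
Need P(X < 72.4) = 0.95 with θ tied to k this way. Start at k = 2, θ = 32.8: P(X<72.4) ≈ 0.647.
Too low — raise k to concentrate. Iterating converges to k ≈ 5.39.
Then θ = 32.8/(5.39−1) ≈ 7.48.

k ≈ 5.39, θ ≈ 7.48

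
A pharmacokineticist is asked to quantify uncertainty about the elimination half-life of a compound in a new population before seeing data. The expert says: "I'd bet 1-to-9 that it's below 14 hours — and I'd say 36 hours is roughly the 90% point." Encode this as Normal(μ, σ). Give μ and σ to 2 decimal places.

The p-quantile of Normal(μ,σ) is μ + z_p·σ, with z_{0.1} = -1.282 and z_{0.9} = 1.282.
Eliminate σ: μ = (z₂·x₁ − z₁·x₂)/(z₂ − z₁) = (1.282·14 − (-1.282)·36)/2.563 = 25.00.
Then σ = (x₂ − x₁)/(z₂ − z₁) = (36 − 14)/2.563 = 8.58.

μ = 25.00, σ = 8.58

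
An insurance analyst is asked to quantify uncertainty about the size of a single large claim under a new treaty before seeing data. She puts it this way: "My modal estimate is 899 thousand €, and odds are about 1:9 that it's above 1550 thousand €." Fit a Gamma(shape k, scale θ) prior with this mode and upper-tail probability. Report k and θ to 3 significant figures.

k ≈ 7.39, θ ≈ 141

Gamma(k,θ) with k>1 has mode (k−1)θ, so θ = 899/(k−1).
Need P(X < 1550) = 0.9 with θ tied to k this way. Start at k = 2, θ = 899: P(X<1550) ≈ 0.514.
Too low — raise k to concentrate. Iterating converges to k ≈ 7.39.
Then θ = 899/(7.39−1) ≈ 141.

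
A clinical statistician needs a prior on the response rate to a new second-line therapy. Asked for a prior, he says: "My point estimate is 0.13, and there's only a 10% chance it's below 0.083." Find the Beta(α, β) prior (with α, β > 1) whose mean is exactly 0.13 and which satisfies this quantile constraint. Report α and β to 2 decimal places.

α ≈ 9.76, β ≈ 65.34

With mean 0.13 fixed, write α = 0.13s, β = 0.87s where s = α+β.
Need P(θ < 0.083) = 0.1 under Beta(0.13s, 0.87s). Normal approximation: (q−m)/√(m(1−m)/s) ≈ z_{0.1} = -1.28, so s ≈ 0.13·0.87·(-1.28)²/(0.083−0.13)² = 84.1.
At s = 84.1: P(θ<0.083) ≈ 0.086. Adjusting to match 0.1 gives s ≈ 75.10.
So α = 0.13·75.10 ≈ 9.76, β = 0.87·75.10 ≈ 65.34.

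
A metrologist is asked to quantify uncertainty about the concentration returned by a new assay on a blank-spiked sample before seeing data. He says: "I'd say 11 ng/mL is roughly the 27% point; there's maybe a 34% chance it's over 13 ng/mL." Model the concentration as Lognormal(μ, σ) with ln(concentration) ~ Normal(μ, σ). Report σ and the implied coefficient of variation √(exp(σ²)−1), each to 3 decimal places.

σ ≈ 0.163, CV ≈ 0.164

If T ~ Lognormal(μ,σ) then ln T ~ Normal(μ,σ), so the p-quantile of ln T is μ + z_p·σ.
ln(11) = 2.398 and ln(13) = 2.565; z_{0.27} = -0.6128, z_{0.66} = 0.4125.
σ = (2.565 − 2.398)/(0.4125 − (-0.6128)) = 0.163.
μ = 2.398 − (-0.6128)·0.163 = 2.498.
CV = √(exp(σ²)−1) = √(exp(0.0265)−1) = 0.164.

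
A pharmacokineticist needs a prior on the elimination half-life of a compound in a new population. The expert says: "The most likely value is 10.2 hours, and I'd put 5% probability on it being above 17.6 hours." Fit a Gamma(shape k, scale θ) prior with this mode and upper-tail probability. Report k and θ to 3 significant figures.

k ≈ 10.4, θ ≈ 1.09

Gamma(k,θ) with k>1 has mode (k−1)θ, so θ = 10.2/(k−1).
Need P(X < 17.6) = 0.95 with θ tied to k this way. Start at k = 2, θ = 10.2: P(X<17.6) ≈ 0.515.
Too low — raise k to concentrate. Iterating converges to k ≈ 10.4.
Then θ = 10.2/(10.4−1) ≈ 1.09.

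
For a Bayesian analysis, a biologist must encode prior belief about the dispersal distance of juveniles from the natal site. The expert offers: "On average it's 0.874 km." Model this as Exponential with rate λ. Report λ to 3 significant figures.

λ ≈ 1.14

Exponential mean = 1/λ, so λ = 1/0.874 = 1.14.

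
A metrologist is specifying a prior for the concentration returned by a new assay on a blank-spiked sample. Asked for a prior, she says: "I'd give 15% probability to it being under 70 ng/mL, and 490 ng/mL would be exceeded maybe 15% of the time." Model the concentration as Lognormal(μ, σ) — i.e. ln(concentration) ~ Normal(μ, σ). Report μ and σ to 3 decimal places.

If T ~ Lognormal(μ,σ) then ln T ~ Normal(μ,σ), so the p-quantile of ln T is μ + z_p·σ.
ln(70) = 4.248 and ln(490) = 6.194; z_{0.15} = -1.036, z_{0.85} = 1.036.
σ = (6.194 − 4.248)/(1.036 − (-1.036)) = 0.939.
μ = 4.248 − (-1.036)·0.939 = 5.221.

μ ≈ 5.221, σ ≈ 0.939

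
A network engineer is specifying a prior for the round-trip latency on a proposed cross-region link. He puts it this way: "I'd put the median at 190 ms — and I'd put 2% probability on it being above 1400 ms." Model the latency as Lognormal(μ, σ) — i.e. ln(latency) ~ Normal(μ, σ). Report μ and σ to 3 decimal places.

If T ~ Lognormal(μ,σ) then ln T ~ Normal(μ,σ), so the p-quantile of ln T is μ + z_p·σ.
ln(190) = 5.247 and ln(1400) = 7.244; z_{0.5} = 0, z_{0.98} = 2.054.
σ = (7.244 − 5.247)/(2.054 − (0)) = 0.972.
μ = 5.247 − (0)·0.972 = 5.247.

μ ≈ 5.247, σ ≈ 0.972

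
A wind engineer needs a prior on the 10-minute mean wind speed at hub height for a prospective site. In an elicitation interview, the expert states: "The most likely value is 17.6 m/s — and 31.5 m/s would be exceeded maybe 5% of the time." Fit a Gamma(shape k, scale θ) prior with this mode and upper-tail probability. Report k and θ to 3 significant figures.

k ≈ 9.23, θ ≈ 2.14

Gamma(k,θ) with k>1 has mode (k−1)θ, so θ = 17.6/(k−1).
Need P(X < 31.5) = 0.95 with θ tied to k this way. Start at k = 2, θ = 17.6: P(X<31.5) ≈ 0.534.
Too low — raise k to concentrate. Iterating converges to k ≈ 9.23.
Then θ = 17.6/(9.23−1) ≈ 2.14.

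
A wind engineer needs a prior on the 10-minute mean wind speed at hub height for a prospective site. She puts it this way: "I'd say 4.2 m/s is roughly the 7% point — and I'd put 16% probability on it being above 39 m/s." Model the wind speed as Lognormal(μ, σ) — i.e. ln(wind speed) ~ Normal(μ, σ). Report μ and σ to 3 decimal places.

μ ≈ 2.766, σ ≈ 0.902

If T ~ Lognormal(μ,σ) then ln T ~ Normal(μ,σ), so the p-quantile of ln T is μ + z_p·σ.
ln(4.2) = 1.435 and ln(39) = 3.664; z_{0.07} = -1.476, z_{0.84} = 0.9945.
σ = (3.664 − 1.435)/(0.9945 − (-1.476)) = 0.902.
μ = 1.435 − (-1.476)·0.902 = 2.766.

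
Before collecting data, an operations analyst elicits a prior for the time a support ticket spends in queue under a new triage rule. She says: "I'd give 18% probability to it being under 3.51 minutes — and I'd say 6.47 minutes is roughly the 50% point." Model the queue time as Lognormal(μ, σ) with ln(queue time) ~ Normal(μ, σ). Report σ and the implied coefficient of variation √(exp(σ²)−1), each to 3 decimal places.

If T ~ Lognormal(μ,σ) then ln T ~ Normal(μ,σ), so the p-quantile of ln T is μ + z_p·σ.
ln(3.51) = 1.256 and ln(6.47) = 1.867; z_{0.18} = -0.9154, z_{0.5} = 0.
σ = (1.867 − 1.256)/(0 − (-0.9154)) = 0.668.
μ = 1.256 − (-0.9154)·0.668 = 1.867.
CV = √(exp(σ²)−1) = √(exp(0.4464)−1) = 0.750.

σ ≈ 0.668, CV ≈ 0.750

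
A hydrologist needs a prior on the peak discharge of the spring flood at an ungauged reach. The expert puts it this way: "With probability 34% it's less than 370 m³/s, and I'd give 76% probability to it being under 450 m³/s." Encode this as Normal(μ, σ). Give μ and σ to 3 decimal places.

The p-quantile of Normal(μ,σ) is μ + z_p·σ, with z_{0.34} = -0.4125 and z_{0.76} = 0.7063.
Eliminate σ: μ = (z₂·x₁ − z₁·x₂)/(z₂ − z₁) = (0.7063·370 − (-0.4125)·450)/1.119 = 399.494.
Then σ = (x₂ − x₁)/(z₂ − z₁) = (450 − 370)/1.119 = 71.507.

μ = 399.494, σ = 71.507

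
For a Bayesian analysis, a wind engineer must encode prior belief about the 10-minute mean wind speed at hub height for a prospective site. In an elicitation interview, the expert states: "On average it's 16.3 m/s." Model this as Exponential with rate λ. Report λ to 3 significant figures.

Exponential mean = 1/λ, so λ = 1/16.3 = 0.0613.

λ ≈ 0.0613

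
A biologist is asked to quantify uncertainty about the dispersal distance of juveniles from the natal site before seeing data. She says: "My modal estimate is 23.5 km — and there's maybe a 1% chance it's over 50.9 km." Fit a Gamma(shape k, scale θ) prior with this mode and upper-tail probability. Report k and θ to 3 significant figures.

Gamma(k,θ) with k>1 has mode (k−1)θ, so θ = 23.5/(k−1).
Need P(X < 50.9) = 0.99 with θ tied to k this way. Start at k = 2, θ = 23.5: P(X<50.9) ≈ 0.637.
Too low — raise k to concentrate. Iterating converges to k ≈ 9.1.
Then θ = 23.5/(9.1−1) ≈ 2.9.

k ≈ 9.1, θ ≈ 2.9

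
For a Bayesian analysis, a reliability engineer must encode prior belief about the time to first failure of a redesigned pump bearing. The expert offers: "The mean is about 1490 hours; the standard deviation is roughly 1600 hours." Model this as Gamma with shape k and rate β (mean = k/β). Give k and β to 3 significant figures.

k ≈ 0.867, β ≈ 0.000582

For Gamma(k, rate β): mean = k/β, variance = k/β², so CV = 1/√k.
CV = SD/mean = 1600/1490 = 1.074, hence k = 1/CV² = 0.867.
Then β = k/mean = 0.867/1490 = 0.000582.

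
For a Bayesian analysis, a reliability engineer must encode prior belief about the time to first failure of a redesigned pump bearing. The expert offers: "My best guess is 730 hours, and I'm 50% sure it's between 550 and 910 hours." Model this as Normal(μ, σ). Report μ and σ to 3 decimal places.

μ = 730.000, σ = 266.868

A symmetric 50% interval runs μ ± z·σ with z = 0.6745.
Half-width = 180, so σ = 180/0.6745 = 266.868.
μ is the stated best guess, 730.000.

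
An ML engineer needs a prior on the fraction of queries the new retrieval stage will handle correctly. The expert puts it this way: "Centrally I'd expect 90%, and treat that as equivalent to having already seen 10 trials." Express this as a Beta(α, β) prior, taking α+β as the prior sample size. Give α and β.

α = 9, β = 1

Under the effective-sample-size interpretation, Beta(α, β) has prior mean α/(α+β) and prior sample size α+β.
So α+β = 10 and α/(α+β) = 0.9, giving α = 0.9·10 = 9 and β = 10 − 9 = 1.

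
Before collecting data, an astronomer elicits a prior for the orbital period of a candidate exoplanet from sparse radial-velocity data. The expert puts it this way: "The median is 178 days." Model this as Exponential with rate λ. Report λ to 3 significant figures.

Exponential median = ln 2 / λ, so λ = ln 2 / 178.0 = 0.00389.

λ ≈ 0.00389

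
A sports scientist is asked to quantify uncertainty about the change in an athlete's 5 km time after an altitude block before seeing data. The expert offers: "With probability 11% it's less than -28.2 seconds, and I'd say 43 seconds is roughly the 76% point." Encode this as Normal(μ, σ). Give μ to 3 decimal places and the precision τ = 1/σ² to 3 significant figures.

The p-quantile of Normal(μ,σ) is μ + z_p·σ, with z_{0.11} = -1.227 and z_{0.76} = 0.7063.
Eliminate σ: μ = (z₂·x₁ − z₁·x₂)/(z₂ − z₁) = (0.7063·-28.2 − (-1.227)·43)/1.933 = 16.982.
Then σ = (x₂ − x₁)/(z₂ − z₁) = (43 − -28.2)/1.933 = 36.837.
Precision τ = 1/σ² = 1/36.84² = 0.000737.

μ = 16.982, τ = 0.000737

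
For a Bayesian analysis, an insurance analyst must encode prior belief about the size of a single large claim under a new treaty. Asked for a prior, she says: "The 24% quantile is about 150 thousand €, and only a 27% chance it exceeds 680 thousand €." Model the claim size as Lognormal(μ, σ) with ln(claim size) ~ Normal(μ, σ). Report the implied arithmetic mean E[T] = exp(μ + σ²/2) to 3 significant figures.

E[T] ≈ 650 thousand €

If T ~ Lognormal(μ,σ) then ln T ~ Normal(μ,σ), so the p-quantile of ln T is μ + z_p·σ.
ln(150) = 5.011 and ln(680) = 6.522; z_{0.24} = -0.7063, z_{0.73} = 0.6128.
σ = (6.522 − 5.011)/(0.6128 − (-0.7063)) = 1.146.
μ = 5.011 − (-0.7063)·1.146 = 5.820.
E[T] = exp(μ + σ²/2) = exp(5.820 + 0.6564) = 650 thousand €.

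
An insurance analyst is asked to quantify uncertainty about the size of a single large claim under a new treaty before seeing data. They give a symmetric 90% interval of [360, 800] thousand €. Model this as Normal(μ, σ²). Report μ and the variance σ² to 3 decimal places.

A symmetric 90% interval runs μ ± z·σ with z = 1.645.
Half-width = 220, so σ = 220/1.645 = 133.7505 and σ² = 17889.197.
μ is the interval midpoint, 580.000.

μ = 580.000, σ² = 17889.197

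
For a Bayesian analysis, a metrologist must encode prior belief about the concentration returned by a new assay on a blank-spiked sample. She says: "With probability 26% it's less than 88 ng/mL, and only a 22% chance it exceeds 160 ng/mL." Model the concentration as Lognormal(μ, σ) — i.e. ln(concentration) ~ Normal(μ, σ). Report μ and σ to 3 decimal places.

If T ~ Lognormal(μ,σ) then ln T ~ Normal(μ,σ), so the p-quantile of ln T is μ + z_p·σ.
ln(88) = 4.477 and ln(160) = 5.075; z_{0.26} = -0.6433, z_{0.78} = 0.7722.
σ = (5.075 − 4.477)/(0.7722 − (-0.6433)) = 0.422.
μ = 4.477 − (-0.6433)·0.422 = 4.749.

μ ≈ 4.749, σ ≈ 0.422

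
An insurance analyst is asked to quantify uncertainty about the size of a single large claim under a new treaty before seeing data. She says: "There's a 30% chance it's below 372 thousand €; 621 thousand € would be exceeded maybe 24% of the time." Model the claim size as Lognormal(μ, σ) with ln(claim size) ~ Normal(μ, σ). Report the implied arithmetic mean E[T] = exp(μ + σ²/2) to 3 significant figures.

E[T] ≈ 505 thousand €

If T ~ Lognormal(μ,σ) then ln T ~ Normal(μ,σ), so the p-quantile of ln T is μ + z_p·σ.
ln(372) = 5.919 and ln(621) = 6.431; z_{0.3} = -0.5244, z_{0.76} = 0.7063.
σ = (6.431 − 5.919)/(0.7063 − (-0.5244)) = 0.416.
μ = 5.919 − (-0.5244)·0.416 = 6.137.
E[T] = exp(μ + σ²/2) = exp(6.137 + 0.0867) = 505 thousand €.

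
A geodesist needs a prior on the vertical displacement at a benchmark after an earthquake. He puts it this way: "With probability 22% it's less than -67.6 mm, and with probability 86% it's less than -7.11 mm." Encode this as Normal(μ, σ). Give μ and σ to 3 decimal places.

The p-quantile of Normal(μ,σ) is μ + z_p·σ, with z_{0.22} = -0.7722 and z_{0.86} = 1.08.
Eliminate σ: μ = (z₂·x₁ − z₁·x₂)/(z₂ − z₁) = (1.08·-67.6 − (-0.7722)·-7.11)/1.853 = -42.386.
Then σ = (x₂ − x₁)/(z₂ − z₁) = (-7.11 − -67.6)/1.853 = 32.653.

μ = -42.386, σ = 32.653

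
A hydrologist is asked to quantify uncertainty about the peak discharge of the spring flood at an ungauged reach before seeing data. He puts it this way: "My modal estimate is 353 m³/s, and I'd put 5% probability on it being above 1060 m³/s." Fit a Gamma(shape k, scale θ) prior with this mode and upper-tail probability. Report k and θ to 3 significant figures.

k ≈ 3.19, θ ≈ 161

Gamma(k,θ) with k>1 has mode (k−1)θ, so θ = 353/(k−1).
Need P(X < 1060) = 0.95 with θ tied to k this way. Start at k = 2, θ = 353: P(X<1060) ≈ 0.801.
Too low — raise k to concentrate. Iterating converges to k ≈ 3.19.
Then θ = 353/(3.19−1) ≈ 161.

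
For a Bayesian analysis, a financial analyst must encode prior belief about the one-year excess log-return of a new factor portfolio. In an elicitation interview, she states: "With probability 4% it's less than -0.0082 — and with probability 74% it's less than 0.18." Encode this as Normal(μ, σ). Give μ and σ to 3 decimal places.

μ = 0.129, σ = 0.079

For Normal(μ,σ), the p-quantile is μ + z_p·σ. Here z_{0.04} = -1.751, z_{0.74} = 0.6433.
So -0.0082 = μ − 1.751σ and 0.18 = μ + 0.6433σ.
Subtracting: σ = (0.18 − -0.0082)/(0.6433 − (-1.751)) = 0.079.
Then μ = -0.0082 − (-1.751)·0.079 = 0.129.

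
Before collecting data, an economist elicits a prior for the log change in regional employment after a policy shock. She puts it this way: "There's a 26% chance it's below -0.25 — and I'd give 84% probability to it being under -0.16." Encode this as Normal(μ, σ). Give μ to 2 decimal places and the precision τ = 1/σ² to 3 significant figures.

μ = -0.21, τ = 331

The p-quantile of Normal(μ,σ) is μ + z_p·σ, with z_{0.26} = -0.6433 and z_{0.84} = 0.9945.
Eliminate σ: μ = (z₂·x₁ − z₁·x₂)/(z₂ − z₁) = (0.9945·-0.25 − (-0.6433)·-0.16)/1.638 = -0.21.
Then σ = (x₂ − x₁)/(z₂ − z₁) = (-0.16 − -0.25)/1.638 = 0.05.
Precision τ = 1/σ² = 1/0.05495² = 331.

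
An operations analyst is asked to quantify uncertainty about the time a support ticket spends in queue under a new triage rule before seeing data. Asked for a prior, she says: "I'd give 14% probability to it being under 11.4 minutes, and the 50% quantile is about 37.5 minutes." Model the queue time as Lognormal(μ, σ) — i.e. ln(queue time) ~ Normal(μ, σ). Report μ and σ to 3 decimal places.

If T ~ Lognormal(μ,σ) then ln T ~ Normal(μ,σ), so the p-quantile of ln T is μ + z_p·σ.
ln(11.4) = 2.434 and ln(37.5) = 3.624; z_{0.14} = -1.08, z_{0.5} = 0.
σ = (3.624 − 2.434)/(0 − (-1.08)) = 1.102.
μ = 2.434 − (-1.08)·1.102 = 3.624.

μ ≈ 3.624, σ ≈ 1.102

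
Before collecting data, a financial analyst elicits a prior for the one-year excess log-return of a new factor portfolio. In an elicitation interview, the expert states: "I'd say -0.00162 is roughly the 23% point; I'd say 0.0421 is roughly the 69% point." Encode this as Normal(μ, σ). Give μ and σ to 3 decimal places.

For Normal(μ,σ), the p-quantile is μ + z_p·σ. Here z_{0.23} = -0.7388, z_{0.69} = 0.4959.
So -0.00162 = μ − 0.7388σ and 0.0421 = μ + 0.4959σ.
Subtracting: σ = (0.0421 − -0.00162)/(0.4959 − (-0.7388)) = 0.035.
Then μ = -0.00162 − (-0.7388)·0.035 = 0.025.

μ = 0.025, σ = 0.035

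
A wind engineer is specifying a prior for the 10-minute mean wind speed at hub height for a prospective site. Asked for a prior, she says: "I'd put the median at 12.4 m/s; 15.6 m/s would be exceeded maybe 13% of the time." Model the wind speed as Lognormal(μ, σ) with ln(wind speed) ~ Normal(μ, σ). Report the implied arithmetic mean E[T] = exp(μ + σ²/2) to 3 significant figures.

E[T] ≈ 12.7 m/s

If T ~ Lognormal(μ,σ) then ln T ~ Normal(μ,σ), so the p-quantile of ln T is μ + z_p·σ.
ln(12.4) = 2.518 and ln(15.6) = 2.747; z_{0.5} = 0, z_{0.87} = 1.126.
σ = (2.747 − 2.518)/(1.126 − (0)) = 0.204.
μ = 2.518 − (0)·0.204 = 2.518.
E[T] = exp(μ + σ²/2) = exp(2.518 + 0.0208) = 12.7 m/s.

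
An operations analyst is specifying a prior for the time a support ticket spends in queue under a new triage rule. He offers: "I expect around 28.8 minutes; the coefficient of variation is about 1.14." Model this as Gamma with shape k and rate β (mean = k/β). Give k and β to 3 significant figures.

k ≈ 0.769, β ≈ 0.0267

For Gamma(k, rate β): mean = k/β, variance = k/β², so CV = 1/√k.
CV = 1.14, hence k = 1/CV² = 0.769.
Then β = k/mean = 0.769/28.8 = 0.0267.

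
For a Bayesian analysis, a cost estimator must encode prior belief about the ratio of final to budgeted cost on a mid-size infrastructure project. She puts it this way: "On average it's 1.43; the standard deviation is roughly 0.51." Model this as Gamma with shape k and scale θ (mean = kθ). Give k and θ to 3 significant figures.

For Gamma(k, scale θ): mean = kθ, variance = kθ², so CV = 1/√k.
CV = SD/mean = 0.51/1.43 = 0.3566, hence k = 1/CV² = 7.86.
Then θ = mean/k = 1.43/7.86 = 0.182.

k ≈ 7.86, θ ≈ 0.182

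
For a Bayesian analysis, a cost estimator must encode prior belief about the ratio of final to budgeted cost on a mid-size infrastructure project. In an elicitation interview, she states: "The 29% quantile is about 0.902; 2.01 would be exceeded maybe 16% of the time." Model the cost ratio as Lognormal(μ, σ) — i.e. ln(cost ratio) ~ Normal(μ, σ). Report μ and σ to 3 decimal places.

If T ~ Lognormal(μ,σ) then ln T ~ Normal(μ,σ), so the p-quantile of ln T is μ + z_p·σ.
ln(0.902) = -0.1031 and ln(2.01) = 0.6981; z_{0.29} = -0.5534, z_{0.84} = 0.9945.
σ = (0.6981 − -0.1031)/(0.9945 − (-0.5534)) = 0.518.
μ = -0.1031 − (-0.5534)·0.518 = 0.183.

μ ≈ 0.183, σ ≈ 0.518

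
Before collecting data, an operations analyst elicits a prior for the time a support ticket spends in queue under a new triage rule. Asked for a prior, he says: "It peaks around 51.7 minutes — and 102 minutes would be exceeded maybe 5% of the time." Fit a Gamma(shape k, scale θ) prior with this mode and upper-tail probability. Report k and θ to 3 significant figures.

Gamma(k,θ) with k>1 has mode (k−1)θ, so θ = 51.7/(k−1).
Need P(X < 102) = 0.95 with θ tied to k this way. Start at k = 2, θ = 51.7: P(X<102) ≈ 0.587.
Too low — raise k to concentrate. Iterating converges to k ≈ 7.01.
Then θ = 51.7/(7.01−1) ≈ 8.61.

k ≈ 7.01, θ ≈ 8.61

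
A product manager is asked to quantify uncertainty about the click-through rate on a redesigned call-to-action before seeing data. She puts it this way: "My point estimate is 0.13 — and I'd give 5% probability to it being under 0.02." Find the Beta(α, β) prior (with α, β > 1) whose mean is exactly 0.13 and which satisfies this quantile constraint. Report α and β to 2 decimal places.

With mean 0.13 fixed, write α = 0.13s, β = 0.87s where s = α+β.
Need P(θ < 0.02) = 0.05 under Beta(0.13s, 0.87s). Normal approximation: (q−m)/√(m(1−m)/s) ≈ z_{0.05} = -1.64, so s ≈ 0.13·0.87·(-1.64)²/(0.02−0.13)² = 25.3.
At s = 25.3: P(θ<0.02) ≈ 0.007. Adjusting to match 0.05 gives s ≈ 12.87.
So α = 0.13·12.87 ≈ 1.67, β = 0.87·12.87 ≈ 11.20.

α ≈ 1.67, β ≈ 11.20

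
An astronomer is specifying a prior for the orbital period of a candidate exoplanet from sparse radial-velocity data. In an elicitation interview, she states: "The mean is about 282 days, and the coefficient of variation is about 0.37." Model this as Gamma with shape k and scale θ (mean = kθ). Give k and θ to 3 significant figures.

k ≈ 7.3, θ ≈ 38.6

For Gamma(k, scale θ): mean = kθ, variance = kθ², so CV = 1/√k.
CV = 0.37, hence k = 1/CV² = 7.3.
Then θ = mean/k = 282/7.3 = 38.6.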